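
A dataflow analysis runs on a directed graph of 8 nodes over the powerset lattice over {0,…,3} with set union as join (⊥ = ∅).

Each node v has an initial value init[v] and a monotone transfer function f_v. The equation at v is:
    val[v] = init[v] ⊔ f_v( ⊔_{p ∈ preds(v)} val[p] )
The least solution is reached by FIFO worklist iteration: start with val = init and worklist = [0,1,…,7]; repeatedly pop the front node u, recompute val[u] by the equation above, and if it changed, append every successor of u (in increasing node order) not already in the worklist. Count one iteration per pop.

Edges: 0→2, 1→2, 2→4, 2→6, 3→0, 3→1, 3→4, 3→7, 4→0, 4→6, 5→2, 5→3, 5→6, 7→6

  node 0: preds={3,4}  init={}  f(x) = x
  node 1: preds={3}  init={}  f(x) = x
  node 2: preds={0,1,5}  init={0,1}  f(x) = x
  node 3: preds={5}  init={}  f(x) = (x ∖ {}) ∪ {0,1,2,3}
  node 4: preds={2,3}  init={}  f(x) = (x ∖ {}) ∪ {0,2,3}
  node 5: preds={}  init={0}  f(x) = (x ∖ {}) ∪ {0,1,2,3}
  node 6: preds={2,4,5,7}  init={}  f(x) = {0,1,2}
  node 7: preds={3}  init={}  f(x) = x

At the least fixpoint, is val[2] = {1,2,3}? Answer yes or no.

no

Trace (14 dequeues):
  [1] u=0 | in {} | out {} | ==
  [2] u=1 | in {} | out {} | ==
  [3] u=2 | in {0} | out {0,1} | ==
  [4] u=3 | in {0} | out {0,1,2,3} | prev {} | push {0,1}
  [5] u=4 | in {0,1,2,3} | out {0,1,2,3} | prev {} | push {}
  [6] u=5 | in {} | out {0,1,2,3} | prev {0} | push {2,3}
  [7] u=6 | in {0,1,2,3} | out {0,1,2} | prev {} | push {}
  [8] u=7 | in {0,1,2,3} | out {0,1,2,3} | prev {} | push {6}
  [9] u=0 | in {0,1,2,3} | out {0,1,2,3} | prev {} | push {}
  [10] u=1 | in {0,1,2,3} | out {0,1,2,3} | prev {} | push {}
  [11] u=2 | in {0,1,2,3} | out {0,1,2,3} | prev {0,1} | push {4}
  [12] u=3 | in {0,1,2,3} | out {0,1,2,3} | ==
  [13] u=6 | in {0,1,2,3} | out {0,1,2} | ==
  [14] u=4 | in {0,1,2,3} | out {0,1,2,3} | ==

Converged values:
  [0] {0,1,2,3}
  [1] {0,1,2,3}
  [2] {0,1,2,3}
  [3] {0,1,2,3}
  [4] {0,1,2,3}
  [5] {0,1,2,3}
  [6] {0,1,2}
  [7] {0,1,2,3}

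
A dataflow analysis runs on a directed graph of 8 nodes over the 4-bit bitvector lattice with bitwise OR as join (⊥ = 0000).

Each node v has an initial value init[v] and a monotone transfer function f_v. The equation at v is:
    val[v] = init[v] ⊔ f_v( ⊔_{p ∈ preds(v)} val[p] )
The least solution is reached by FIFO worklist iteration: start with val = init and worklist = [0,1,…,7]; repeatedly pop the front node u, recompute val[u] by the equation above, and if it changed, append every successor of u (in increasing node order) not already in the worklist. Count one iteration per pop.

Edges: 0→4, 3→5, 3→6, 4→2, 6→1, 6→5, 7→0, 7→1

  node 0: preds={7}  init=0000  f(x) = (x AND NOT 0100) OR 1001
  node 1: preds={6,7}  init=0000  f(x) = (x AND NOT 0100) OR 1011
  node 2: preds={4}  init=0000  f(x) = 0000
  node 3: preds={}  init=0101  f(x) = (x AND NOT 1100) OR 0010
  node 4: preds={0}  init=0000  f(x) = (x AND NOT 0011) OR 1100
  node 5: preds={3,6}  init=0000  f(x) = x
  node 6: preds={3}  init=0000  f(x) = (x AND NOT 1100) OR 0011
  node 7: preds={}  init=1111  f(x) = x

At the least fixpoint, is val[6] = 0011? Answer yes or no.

yes

Trace (11 dequeues):
  [1] u=0 | in 1111 | out 1011 | prev 0000 | push {}
  [2] u=1 | in 1111 | out 1011 | prev 0000 | push {}
  [3] u=2 | in 0000 | out 0000 | ==
  [4] u=3 | in 0000 | out 0111 | prev 0101 | push {}
  [5] u=4 | in 1011 | out 1100 | prev 0000 | push {2}
  [6] u=5 | in 0111 | out 0111 | prev 0000 | push {}
  [7] u=6 | in 0111 | out 0011 | prev 0000 | push {1,5}
  [8] u=7 | in 0000 | out 1111 | ==
  [9] u=2 | in 1100 | out 0000 | ==
  [10] u=1 | in 1111 | out 1011 | ==
  [11] u=5 | in 0111 | out 0111 | ==

Converged values:
  [0] 1011
  [1] 1011
  [2] 0000
  [3] 0111
  [4] 1100
  [5] 0111
  [6] 0011
  [7] 1111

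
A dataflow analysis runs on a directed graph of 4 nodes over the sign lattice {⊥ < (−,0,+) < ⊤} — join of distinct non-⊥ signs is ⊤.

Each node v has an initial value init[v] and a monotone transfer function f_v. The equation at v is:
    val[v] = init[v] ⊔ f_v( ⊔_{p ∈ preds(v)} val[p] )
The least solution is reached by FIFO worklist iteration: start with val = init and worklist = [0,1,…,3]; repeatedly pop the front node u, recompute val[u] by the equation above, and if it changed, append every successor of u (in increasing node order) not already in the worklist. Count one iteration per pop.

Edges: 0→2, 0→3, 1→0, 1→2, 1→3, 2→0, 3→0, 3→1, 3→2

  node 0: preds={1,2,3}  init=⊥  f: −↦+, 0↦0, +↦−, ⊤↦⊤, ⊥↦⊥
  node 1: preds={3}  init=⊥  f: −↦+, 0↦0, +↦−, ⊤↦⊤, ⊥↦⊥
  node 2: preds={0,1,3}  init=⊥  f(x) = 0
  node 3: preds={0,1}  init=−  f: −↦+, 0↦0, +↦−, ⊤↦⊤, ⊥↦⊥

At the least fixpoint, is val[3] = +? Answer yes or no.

Trace (12 dequeues):
  [1] u=0 | in − | out + | prev ⊥ | push {}
  [2] u=1 | in − | out + | prev ⊥ | push {0}
  [3] u=2 | in ⊤ | out 0 | prev ⊥ | push {}
  [4] u=3 | in + | out − | ==
  [5] u=0 | in ⊤ | out ⊤ | prev + | push {2,3}
  [6] u=2 | in ⊤ | out 0 | ==
  [7] u=3 | in ⊤ | out ⊤ | prev − | push {0,1,2}
  [8] u=0 | in ⊤ | out ⊤ | ==
  [9] u=1 | in ⊤ | out ⊤ | prev + | push {0,3}
  [10] u=2 | in ⊤ | out 0 | ==
  [11] u=0 | in ⊤ | out ⊤ | ==
  [12] u=3 | in ⊤ | out ⊤ | ==

Converged values:
  [0] ⊤
  [1] ⊤
  [2] 0
  [3] ⊤

no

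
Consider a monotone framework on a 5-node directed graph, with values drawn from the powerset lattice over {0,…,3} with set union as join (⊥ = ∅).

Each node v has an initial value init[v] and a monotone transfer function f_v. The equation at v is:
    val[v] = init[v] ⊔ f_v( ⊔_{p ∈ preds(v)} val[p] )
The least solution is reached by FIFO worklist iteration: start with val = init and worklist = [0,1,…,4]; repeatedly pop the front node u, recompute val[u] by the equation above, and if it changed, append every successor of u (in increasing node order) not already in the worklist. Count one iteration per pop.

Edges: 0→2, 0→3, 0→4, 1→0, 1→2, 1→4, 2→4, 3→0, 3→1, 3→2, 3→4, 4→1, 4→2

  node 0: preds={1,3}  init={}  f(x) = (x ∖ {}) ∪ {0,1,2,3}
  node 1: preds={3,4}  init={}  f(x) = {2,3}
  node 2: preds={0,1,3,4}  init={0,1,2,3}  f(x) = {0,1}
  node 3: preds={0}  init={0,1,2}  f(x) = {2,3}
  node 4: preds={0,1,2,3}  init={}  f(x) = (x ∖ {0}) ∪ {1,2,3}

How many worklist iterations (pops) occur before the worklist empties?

Worklist (8 pops):
  #1 pop 0: in={0,1,2} → {0,1,2,3} (was {}); enqueue []
  #2 pop 1: in={0,1,2} → {2,3} (was {}); enqueue [0]
  #3 pop 2: in={0,1,2,3} → {0,1,2,3} (no change)
  #4 pop 3: in={0,1,2,3} → {0,1,2,3} (was {0,1,2}); enqueue [1,2]
  #5 pop 4: in={0,1,2,3} → {1,2,3} (was {}); enqueue []
  #6 pop 0: in={0,1,2,3} → {0,1,2,3} (no change)
  #7 pop 1: in={0,1,2,3} → {2,3} (no change)
  #8 pop 2: in={0,1,2,3} → {0,1,2,3} (no change)

Fixpoint:
  val[0] = {0,1,2,3}
  val[1] = {2,3}
  val[2] = {0,1,2,3}
  val[3] = {0,1,2,3}
  val[4] = {1,2,3}

8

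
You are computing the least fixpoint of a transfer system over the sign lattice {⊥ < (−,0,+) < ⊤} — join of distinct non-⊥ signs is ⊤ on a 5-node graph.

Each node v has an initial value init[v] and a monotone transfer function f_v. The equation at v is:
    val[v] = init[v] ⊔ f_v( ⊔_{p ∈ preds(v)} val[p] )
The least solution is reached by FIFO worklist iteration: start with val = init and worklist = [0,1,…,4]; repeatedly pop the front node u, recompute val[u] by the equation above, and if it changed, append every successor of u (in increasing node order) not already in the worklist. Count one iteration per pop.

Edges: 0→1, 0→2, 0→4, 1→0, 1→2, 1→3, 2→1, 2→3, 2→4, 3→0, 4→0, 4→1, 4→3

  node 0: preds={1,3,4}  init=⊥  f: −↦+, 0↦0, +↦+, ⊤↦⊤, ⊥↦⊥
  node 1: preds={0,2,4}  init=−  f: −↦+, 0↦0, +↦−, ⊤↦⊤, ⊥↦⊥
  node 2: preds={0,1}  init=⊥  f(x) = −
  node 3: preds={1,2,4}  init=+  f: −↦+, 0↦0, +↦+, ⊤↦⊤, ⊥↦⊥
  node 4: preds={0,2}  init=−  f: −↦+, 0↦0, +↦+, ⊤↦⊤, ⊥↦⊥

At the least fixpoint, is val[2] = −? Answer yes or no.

Worklist (8 pops):
  #1 pop 0: in=⊤ → ⊤ (was ⊥); enqueue []
  #2 pop 1: in=⊤ → ⊤ (was −); enqueue [0]
  #3 pop 2: in=⊤ → − (was ⊥); enqueue [1]
  #4 pop 3: in=⊤ → ⊤ (was +); enqueue []
  #5 pop 4: in=⊤ → ⊤ (was −); enqueue [3]
  #6 pop 0: in=⊤ → ⊤ (no change)
  #7 pop 1: in=⊤ → ⊤ (no change)
  #8 pop 3: in=⊤ → ⊤ (no change)

Fixpoint:
  val[0] = ⊤
  val[1] = ⊤
  val[2] = −
  val[3] = ⊤
  val[4] = ⊤

yes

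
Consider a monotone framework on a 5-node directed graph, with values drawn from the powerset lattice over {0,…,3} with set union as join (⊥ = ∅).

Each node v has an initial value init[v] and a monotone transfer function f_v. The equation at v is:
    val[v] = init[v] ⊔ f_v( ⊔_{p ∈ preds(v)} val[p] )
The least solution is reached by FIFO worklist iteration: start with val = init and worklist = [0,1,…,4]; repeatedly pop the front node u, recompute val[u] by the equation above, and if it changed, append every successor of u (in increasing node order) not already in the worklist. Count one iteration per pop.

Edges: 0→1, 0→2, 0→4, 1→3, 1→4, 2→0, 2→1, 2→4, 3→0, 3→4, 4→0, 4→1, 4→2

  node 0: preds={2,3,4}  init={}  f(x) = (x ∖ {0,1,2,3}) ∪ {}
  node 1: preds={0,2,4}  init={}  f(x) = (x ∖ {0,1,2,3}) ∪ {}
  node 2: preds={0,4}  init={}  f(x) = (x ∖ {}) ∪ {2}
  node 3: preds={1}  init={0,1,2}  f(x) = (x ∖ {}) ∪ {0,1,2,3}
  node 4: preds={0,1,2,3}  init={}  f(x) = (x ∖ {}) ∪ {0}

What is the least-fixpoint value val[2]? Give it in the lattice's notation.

Worklist (11 pops):
  #1 pop 0: in={0,1,2} → {} (no change)
  #2 pop 1: in={} → {} (no change)
  #3 pop 2: in={} → {2} (was {}); enqueue [0,1]
  #4 pop 3: in={} → {0,1,2,3} (was {0,1,2}); enqueue []
  #5 pop 4: in={0,1,2,3} → {0,1,2,3} (was {}); enqueue [2]
  #6 pop 0: in={0,1,2,3} → {} (no change)
  #7 pop 1: in={0,1,2,3} → {} (no change)
  #8 pop 2: in={0,1,2,3} → {0,1,2,3} (was {2}); enqueue [0,1,4]
  #9 pop 0: in={0,1,2,3} → {} (no change)
  #10 pop 1: in={0,1,2,3} → {} (no change)
  #11 pop 4: in={0,1,2,3} → {0,1,2,3} (no change)

Fixpoint:
  val[0] = {}
  val[1] = {}
  val[2] = {0,1,2,3}
  val[3] = {0,1,2,3}
  val[4] = {0,1,2,3}

{0,1,2,3}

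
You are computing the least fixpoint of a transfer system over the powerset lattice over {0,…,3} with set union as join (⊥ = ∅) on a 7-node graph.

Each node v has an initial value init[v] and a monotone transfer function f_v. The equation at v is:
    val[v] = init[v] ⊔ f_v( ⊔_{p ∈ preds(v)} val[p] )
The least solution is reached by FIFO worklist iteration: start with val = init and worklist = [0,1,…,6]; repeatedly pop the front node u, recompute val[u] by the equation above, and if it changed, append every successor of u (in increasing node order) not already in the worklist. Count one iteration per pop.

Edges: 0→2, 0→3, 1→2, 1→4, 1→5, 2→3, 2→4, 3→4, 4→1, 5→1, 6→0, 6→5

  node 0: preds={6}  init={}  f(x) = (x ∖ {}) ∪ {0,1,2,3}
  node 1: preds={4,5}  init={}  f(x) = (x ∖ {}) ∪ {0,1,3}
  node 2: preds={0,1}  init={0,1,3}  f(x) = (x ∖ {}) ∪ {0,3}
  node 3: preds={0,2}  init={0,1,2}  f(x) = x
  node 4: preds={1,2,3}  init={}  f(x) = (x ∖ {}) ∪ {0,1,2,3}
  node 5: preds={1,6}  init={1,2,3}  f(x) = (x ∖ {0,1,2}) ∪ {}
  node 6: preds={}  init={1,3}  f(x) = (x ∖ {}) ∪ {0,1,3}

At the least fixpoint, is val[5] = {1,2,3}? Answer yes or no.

yes

Worklist (10 pops):
  #1 pop 0: in={1,3} → {0,1,2,3} (was {}); enqueue []
  #2 pop 1: in={1,2,3} → {0,1,2,3} (was {}); enqueue []
  #3 pop 2: in={0,1,2,3} → {0,1,2,3} (was {0,1,3}); enqueue []
  #4 pop 3: in={0,1,2,3} → {0,1,2,3} (was {0,1,2}); enqueue []
  #5 pop 4: in={0,1,2,3} → {0,1,2,3} (was {}); enqueue [1]
  #6 pop 5: in={0,1,2,3} → {1,2,3} (no change)
  #7 pop 6: in={} → {0,1,3} (was {1,3}); enqueue [0,5]
  #8 pop 1: in={0,1,2,3} → {0,1,2,3} (no change)
  #9 pop 0: in={0,1,3} → {0,1,2,3} (no change)
  #10 pop 5: in={0,1,2,3} → {1,2,3} (no change)

Fixpoint:
  val[0] = {0,1,2,3}
  val[1] = {0,1,2,3}
  val[2] = {0,1,2,3}
  val[3] = {0,1,2,3}
  val[4] = {0,1,2,3}
  val[5] = {1,2,3}
  val[6] = {0,1,3}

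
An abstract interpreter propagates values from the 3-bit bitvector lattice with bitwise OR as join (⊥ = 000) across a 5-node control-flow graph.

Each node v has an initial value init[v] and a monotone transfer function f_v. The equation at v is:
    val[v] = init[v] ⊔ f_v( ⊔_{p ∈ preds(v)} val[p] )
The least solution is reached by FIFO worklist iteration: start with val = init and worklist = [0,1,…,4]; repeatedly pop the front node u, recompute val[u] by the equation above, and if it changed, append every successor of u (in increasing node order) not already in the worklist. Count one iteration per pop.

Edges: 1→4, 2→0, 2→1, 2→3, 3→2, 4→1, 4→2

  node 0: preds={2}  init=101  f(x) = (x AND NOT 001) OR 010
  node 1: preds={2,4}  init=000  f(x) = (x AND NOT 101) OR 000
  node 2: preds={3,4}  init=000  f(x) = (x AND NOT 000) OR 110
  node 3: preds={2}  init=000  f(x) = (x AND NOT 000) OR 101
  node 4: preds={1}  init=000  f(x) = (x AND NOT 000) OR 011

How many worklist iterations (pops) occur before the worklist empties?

Iteration log — 12 steps:
  step 1. node 0  ⊔preds=000  new=111  old=101  +wl: 
  step 2. node 1  ⊔preds=000  new=000  stable
  step 3. node 2  ⊔preds=000  new=110  old=000  +wl: 0,1
  step 4. node 3  ⊔preds=110  new=111  old=000  +wl: 2
  step 5. node 4  ⊔preds=000  new=011  old=000  +wl: 
  step 6. node 0  ⊔preds=110  new=111  stable
  step 7. node 1  ⊔preds=111  new=010  old=000  +wl: 4
  step 8. node 2  ⊔preds=111  new=111  old=110  +wl: 0,1,3
  step 9. node 4  ⊔preds=010  new=011  stable
  step 10. node 0  ⊔preds=111  new=111  stable
  step 11. node 1  ⊔preds=111  new=010  stable
  step 12. node 3  ⊔preds=111  new=111  stable

Least fixpoint reached:
  node 0: 111
  node 1: 010
  node 2: 111
  node 3: 111
  node 4: 011

12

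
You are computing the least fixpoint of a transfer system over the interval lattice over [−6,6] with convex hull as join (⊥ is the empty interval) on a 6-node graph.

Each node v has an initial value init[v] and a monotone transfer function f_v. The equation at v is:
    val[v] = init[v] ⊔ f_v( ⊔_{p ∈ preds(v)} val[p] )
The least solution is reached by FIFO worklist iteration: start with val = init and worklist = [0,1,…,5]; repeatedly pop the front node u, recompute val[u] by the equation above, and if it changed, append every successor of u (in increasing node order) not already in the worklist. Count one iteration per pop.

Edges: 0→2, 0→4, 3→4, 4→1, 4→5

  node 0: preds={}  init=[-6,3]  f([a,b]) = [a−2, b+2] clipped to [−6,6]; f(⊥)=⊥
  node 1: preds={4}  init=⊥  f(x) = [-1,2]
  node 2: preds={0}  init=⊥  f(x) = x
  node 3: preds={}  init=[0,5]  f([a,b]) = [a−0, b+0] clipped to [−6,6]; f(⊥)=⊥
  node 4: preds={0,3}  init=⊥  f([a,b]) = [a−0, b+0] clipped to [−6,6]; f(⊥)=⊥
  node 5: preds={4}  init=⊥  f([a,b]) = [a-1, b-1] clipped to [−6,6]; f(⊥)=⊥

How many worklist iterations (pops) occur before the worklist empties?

Iteration log — 7 steps:
  step 1. node 0  ⊔preds=⊥  new=[-6,3]  stable
  step 2. node 1  ⊔preds=⊥  new=[-1,2]  old=⊥  +wl: 
  step 3. node 2  ⊔preds=[-6,3]  new=[-6,3]  old=⊥  +wl: 
  step 4. node 3  ⊔preds=⊥  new=[0,5]  stable
  step 5. node 4  ⊔preds=[-6,5]  new=[-6,5]  old=⊥  +wl: 1
  step 6. node 5  ⊔preds=[-6,5]  new=[-6,4]  old=⊥  +wl: 
  step 7. node 1  ⊔preds=[-6,5]  new=[-1,2]  stable

Least fixpoint reached:
  node 0: [-6,3]
  node 1: [-1,2]
  node 2: [-6,3]
  node 3: [0,5]
  node 4: [-6,5]
  node 5: [-6,4]

7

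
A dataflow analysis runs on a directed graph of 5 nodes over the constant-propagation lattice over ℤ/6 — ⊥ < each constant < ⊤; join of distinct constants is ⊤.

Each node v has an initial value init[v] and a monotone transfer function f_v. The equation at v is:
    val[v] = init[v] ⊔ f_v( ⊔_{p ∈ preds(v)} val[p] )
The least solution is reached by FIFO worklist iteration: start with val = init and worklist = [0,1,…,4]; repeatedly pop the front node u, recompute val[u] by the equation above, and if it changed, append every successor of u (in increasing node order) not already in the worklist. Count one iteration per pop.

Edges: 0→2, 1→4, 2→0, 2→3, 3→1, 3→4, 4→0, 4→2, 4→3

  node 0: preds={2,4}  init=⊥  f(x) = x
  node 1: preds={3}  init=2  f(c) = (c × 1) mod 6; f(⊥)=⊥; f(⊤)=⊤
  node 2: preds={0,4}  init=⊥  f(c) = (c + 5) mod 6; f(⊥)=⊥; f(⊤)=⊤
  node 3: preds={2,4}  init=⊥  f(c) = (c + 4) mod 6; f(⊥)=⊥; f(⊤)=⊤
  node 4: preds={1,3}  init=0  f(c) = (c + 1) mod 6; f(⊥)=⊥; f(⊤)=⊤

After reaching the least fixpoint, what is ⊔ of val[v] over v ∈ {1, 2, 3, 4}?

⊤

Worklist (11 pops):
  #1 pop 0: in=0 → 0 (was ⊥); enqueue []
  #2 pop 1: in=⊥ → 2 (no change)
  #3 pop 2: in=0 → 5 (was ⊥); enqueue [0]
  #4 pop 3: in=⊤ → ⊤ (was ⊥); enqueue [1]
  #5 pop 4: in=⊤ → ⊤ (was 0); enqueue [2,3]
  #6 pop 0: in=⊤ → ⊤ (was 0); enqueue []
  #7 pop 1: in=⊤ → ⊤ (was 2); enqueue [4]
  #8 pop 2: in=⊤ → ⊤ (was 5); enqueue [0]
  #9 pop 3: in=⊤ → ⊤ (no change)
  #10 pop 4: in=⊤ → ⊤ (no change)
  #11 pop 0: in=⊤ → ⊤ (no change)

Fixpoint:
  val[0] = ⊤
  val[1] = ⊤
  val[2] = ⊤
  val[3] = ⊤
  val[4] = ⊤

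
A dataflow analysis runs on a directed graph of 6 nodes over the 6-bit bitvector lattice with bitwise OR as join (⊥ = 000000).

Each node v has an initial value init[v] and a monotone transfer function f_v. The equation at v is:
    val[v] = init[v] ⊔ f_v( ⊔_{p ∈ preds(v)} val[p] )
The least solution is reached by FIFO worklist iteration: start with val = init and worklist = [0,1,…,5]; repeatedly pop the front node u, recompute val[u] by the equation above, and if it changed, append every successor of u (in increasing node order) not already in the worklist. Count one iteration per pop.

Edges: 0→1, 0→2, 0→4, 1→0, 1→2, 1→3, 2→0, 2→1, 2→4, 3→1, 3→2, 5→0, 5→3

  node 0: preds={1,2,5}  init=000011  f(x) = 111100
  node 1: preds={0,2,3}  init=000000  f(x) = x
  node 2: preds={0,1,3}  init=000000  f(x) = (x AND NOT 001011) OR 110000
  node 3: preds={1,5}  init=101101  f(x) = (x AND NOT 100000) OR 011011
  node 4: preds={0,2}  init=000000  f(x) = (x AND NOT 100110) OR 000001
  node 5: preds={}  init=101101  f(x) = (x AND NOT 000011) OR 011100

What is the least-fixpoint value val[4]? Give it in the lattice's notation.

011001

Trace (10 dequeues):
  [1] u=0 | in 101101 | out 111111 | prev 000011 | push {}
  [2] u=1 | in 111111 | out 111111 | prev 000000 | push {0}
  [3] u=2 | in 111111 | out 110100 | prev 000000 | push {1}
  [4] u=3 | in 111111 | out 111111 | prev 101101 | push {2}
  [5] u=4 | in 111111 | out 011001 | prev 000000 | push {}
  [6] u=5 | in 000000 | out 111101 | prev 101101 | push {3}
  [7] u=0 | in 111111 | out 111111 | ==
  [8] u=1 | in 111111 | out 111111 | ==
  [9] u=2 | in 111111 | out 110100 | ==
  [10] u=3 | in 111111 | out 111111 | ==

Converged values:
  [0] 111111
  [1] 111111
  [2] 110100
  [3] 111111
  [4] 011001
  [5] 111101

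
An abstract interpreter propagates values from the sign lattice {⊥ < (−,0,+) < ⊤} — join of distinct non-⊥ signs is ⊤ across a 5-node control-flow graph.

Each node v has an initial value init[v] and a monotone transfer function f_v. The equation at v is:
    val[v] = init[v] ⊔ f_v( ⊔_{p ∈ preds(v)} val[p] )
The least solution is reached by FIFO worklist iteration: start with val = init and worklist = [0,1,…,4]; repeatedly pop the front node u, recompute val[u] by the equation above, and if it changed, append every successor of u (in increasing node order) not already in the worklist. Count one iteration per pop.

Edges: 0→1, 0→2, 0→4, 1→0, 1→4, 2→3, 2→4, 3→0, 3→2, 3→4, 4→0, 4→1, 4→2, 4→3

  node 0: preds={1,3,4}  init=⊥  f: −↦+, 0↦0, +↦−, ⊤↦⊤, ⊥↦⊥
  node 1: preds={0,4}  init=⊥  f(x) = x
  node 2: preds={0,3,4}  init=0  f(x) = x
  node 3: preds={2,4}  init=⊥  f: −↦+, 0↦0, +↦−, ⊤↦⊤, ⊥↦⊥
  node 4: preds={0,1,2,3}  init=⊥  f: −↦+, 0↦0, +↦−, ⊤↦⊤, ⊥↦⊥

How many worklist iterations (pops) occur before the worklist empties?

Iteration log — 11 steps:
  step 1. node 0  ⊔preds=⊥  new=⊥  stable
  step 2. node 1  ⊔preds=⊥  new=⊥  stable
  step 3. node 2  ⊔preds=⊥  new=0  stable
  step 4. node 3  ⊔preds=0  new=0  old=⊥  +wl: 0,2
  step 5. node 4  ⊔preds=0  new=0  old=⊥  +wl: 1,3
  step 6. node 0  ⊔preds=0  new=0  old=⊥  +wl: 4
  step 7. node 2  ⊔preds=0  new=0  stable
  step 8. node 1  ⊔preds=0  new=0  old=⊥  +wl: 0
  step 9. node 3  ⊔preds=0  new=0  stable
  step 10. node 4  ⊔preds=0  new=0  stable
  step 11. node 0  ⊔preds=0  new=0  stable

Least fixpoint reached:
  node 0: 0
  node 1: 0
  node 2: 0
  node 3: 0
  node 4: 0

11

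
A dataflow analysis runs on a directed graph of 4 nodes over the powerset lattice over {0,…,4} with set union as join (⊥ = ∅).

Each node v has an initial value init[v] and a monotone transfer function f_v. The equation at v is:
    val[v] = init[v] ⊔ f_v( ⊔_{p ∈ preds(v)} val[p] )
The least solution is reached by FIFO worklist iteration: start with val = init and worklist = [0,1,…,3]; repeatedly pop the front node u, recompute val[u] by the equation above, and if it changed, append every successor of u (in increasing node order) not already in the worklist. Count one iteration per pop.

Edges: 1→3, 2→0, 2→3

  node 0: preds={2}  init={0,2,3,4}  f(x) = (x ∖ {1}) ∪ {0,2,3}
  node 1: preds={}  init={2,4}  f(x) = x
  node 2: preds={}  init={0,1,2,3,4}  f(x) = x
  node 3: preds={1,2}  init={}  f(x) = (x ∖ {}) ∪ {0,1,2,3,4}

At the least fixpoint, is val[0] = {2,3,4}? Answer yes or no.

no

Worklist (4 pops):
  #1 pop 0: in={0,1,2,3,4} → {0,2,3,4} (no change)
  #2 pop 1: in={} → {2,4} (no change)
  #3 pop 2: in={} → {0,1,2,3,4} (no change)
  #4 pop 3: in={0,1,2,3,4} → {0,1,2,3,4} (was {}); enqueue []

Fixpoint:
  val[0] = {0,2,3,4}
  val[1] = {2,4}
  val[2] = {0,1,2,3,4}
  val[3] = {0,1,2,3,4}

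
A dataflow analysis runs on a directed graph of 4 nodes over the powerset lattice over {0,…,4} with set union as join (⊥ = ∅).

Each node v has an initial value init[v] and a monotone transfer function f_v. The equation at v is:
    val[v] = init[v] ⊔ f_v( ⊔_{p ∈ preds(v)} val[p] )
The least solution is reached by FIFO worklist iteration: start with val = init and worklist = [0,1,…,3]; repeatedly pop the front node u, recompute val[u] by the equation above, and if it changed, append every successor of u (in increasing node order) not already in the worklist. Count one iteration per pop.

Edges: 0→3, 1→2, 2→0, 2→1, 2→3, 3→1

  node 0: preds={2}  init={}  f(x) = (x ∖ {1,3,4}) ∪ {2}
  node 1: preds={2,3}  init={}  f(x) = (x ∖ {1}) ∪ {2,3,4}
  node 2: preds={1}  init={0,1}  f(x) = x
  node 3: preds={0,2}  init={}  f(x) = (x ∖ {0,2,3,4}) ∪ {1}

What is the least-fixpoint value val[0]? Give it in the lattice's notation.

Worklist (6 pops):
  #1 pop 0: in={0,1} → {0,2} (was {}); enqueue []
  #2 pop 1: in={0,1} → {0,2,3,4} (was {}); enqueue []
  #3 pop 2: in={0,2,3,4} → {0,1,2,3,4} (was {0,1}); enqueue [0,1]
  #4 pop 3: in={0,1,2,3,4} → {1} (was {}); enqueue []
  #5 pop 0: in={0,1,2,3,4} → {0,2} (no change)
  #6 pop 1: in={0,1,2,3,4} → {0,2,3,4} (no change)

Fixpoint:
  val[0] = {0,2}
  val[1] = {0,2,3,4}
  val[2] = {0,1,2,3,4}
  val[3] = {1}

{0,2}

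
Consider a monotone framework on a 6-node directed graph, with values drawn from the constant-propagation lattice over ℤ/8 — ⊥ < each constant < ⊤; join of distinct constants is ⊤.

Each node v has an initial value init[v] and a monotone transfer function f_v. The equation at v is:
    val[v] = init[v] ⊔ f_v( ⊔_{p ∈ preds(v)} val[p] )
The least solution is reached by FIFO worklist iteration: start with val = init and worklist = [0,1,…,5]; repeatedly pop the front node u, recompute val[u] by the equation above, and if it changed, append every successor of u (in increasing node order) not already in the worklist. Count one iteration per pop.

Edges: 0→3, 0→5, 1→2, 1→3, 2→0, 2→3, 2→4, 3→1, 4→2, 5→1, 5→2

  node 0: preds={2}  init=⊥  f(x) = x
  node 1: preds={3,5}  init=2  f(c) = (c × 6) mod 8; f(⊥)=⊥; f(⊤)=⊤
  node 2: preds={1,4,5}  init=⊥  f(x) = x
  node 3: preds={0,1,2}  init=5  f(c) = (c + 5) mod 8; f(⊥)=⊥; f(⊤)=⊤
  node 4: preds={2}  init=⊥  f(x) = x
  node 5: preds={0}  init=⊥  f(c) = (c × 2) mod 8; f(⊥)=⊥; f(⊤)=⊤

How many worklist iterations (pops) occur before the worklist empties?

Iteration log — 13 steps:
  step 1. node 0  ⊔preds=⊥  new=⊥  stable
  step 2. node 1  ⊔preds=5  new=⊤  old=2  +wl: 
  step 3. node 2  ⊔preds=⊤  new=⊤  old=⊥  +wl: 0
  step 4. node 3  ⊔preds=⊤  new=⊤  old=5  +wl: 1
  step 5. node 4  ⊔preds=⊤  new=⊤  old=⊥  +wl: 2
  step 6. node 5  ⊔preds=⊥  new=⊥  stable
  step 7. node 0  ⊔preds=⊤  new=⊤  old=⊥  +wl: 3,5
  step 8. node 1  ⊔preds=⊤  new=⊤  stable
  step 9. node 2  ⊔preds=⊤  new=⊤  stable
  step 10. node 3  ⊔preds=⊤  new=⊤  stable
  step 11. node 5  ⊔preds=⊤  new=⊤  old=⊥  +wl: 1,2
  step 12. node 1  ⊔preds=⊤  new=⊤  stable
  step 13. node 2  ⊔preds=⊤  new=⊤  stable

Least fixpoint reached:
  node 0: ⊤
  node 1: ⊤
  node 2: ⊤
  node 3: ⊤
  node 4: ⊤
  node 5: ⊤

13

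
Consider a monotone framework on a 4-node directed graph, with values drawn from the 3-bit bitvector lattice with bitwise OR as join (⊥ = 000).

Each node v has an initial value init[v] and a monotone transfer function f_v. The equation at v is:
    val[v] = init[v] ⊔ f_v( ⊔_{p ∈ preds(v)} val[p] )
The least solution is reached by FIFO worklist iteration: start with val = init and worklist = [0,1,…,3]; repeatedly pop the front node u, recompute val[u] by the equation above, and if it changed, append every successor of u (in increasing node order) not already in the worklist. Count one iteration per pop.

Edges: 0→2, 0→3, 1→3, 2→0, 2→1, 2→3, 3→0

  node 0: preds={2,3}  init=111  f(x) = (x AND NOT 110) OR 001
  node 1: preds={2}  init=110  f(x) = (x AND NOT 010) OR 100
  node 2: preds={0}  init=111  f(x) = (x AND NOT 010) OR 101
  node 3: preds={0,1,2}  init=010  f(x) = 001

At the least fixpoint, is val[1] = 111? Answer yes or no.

Trace (5 dequeues):
  [1] u=0 | in 111 | out 111 | ==
  [2] u=1 | in 111 | out 111 | prev 110 | push {}
  [3] u=2 | in 111 | out 111 | ==
  [4] u=3 | in 111 | out 011 | prev 010 | push {0}
  [5] u=0 | in 111 | out 111 | ==

Converged values:
  [0] 111
  [1] 111
  [2] 111
  [3] 011

yes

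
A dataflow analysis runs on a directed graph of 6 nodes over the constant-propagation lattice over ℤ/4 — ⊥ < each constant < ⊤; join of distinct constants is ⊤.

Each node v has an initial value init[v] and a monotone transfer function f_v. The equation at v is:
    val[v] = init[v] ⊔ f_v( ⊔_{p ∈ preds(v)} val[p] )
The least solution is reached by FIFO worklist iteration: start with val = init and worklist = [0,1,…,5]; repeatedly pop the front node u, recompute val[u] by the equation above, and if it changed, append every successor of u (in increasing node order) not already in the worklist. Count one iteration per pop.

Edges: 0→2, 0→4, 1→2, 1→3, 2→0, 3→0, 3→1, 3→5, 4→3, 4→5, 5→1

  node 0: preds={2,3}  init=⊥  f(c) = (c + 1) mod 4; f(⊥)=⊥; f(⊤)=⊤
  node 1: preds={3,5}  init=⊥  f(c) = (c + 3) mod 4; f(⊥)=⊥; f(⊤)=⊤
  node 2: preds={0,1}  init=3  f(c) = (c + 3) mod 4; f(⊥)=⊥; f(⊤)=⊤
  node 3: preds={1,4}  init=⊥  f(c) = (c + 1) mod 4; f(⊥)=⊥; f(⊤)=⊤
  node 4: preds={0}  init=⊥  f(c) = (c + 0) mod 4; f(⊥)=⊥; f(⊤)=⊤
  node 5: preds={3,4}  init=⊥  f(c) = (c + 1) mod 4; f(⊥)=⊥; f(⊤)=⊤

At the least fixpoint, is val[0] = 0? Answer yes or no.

Trace (20 dequeues):
  [1] u=0 | in 3 | out 0 | prev ⊥ | push {}
  [2] u=1 | in ⊥ | out ⊥ | ==
  [3] u=2 | in 0 | out 3 | ==
  [4] u=3 | in ⊥ | out ⊥ | ==
  [5] u=4 | in 0 | out 0 | prev ⊥ | push {3}
  [6] u=5 | in 0 | out 1 | prev ⊥ | push {1}
  [7] u=3 | in 0 | out 1 | prev ⊥ | push {0,5}
  [8] u=1 | in 1 | out 0 | prev ⊥ | push {2,3}
  [9] u=0 | in ⊤ | out ⊤ | prev 0 | push {4}
  [10] u=5 | in ⊤ | out ⊤ | prev 1 | push {1}
  [11] u=2 | in ⊤ | out ⊤ | prev 3 | push {0}
  [12] u=3 | in 0 | out 1 | ==
  [13] u=4 | in ⊤ | out ⊤ | prev 0 | push {3,5}
  [14] u=1 | in ⊤ | out ⊤ | prev 0 | push {2}
  [15] u=0 | in ⊤ | out ⊤ | ==
  [16] u=3 | in ⊤ | out ⊤ | prev 1 | push {0,1}
  [17] u=5 | in ⊤ | out ⊤ | ==
  [18] u=2 | in ⊤ | out ⊤ | ==
  [19] u=0 | in ⊤ | out ⊤ | ==
  [20] u=1 | in ⊤ | out ⊤ | ==

Converged values:
  [0] ⊤
  [1] ⊤
  [2] ⊤
  [3] ⊤
  [4] ⊤
  [5] ⊤

no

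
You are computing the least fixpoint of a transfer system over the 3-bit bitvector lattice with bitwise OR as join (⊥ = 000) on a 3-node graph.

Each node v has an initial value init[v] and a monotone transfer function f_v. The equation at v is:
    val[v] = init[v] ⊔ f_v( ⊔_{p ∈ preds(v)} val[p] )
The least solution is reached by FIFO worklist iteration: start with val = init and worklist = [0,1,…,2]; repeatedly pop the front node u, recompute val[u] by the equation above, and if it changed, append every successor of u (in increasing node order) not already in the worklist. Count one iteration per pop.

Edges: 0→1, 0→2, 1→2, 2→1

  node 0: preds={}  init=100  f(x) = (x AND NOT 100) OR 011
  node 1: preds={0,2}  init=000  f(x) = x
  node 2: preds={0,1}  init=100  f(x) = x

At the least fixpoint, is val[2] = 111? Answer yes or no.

Worklist (4 pops):
  #1 pop 0: in=000 → 111 (was 100); enqueue []
  #2 pop 1: in=111 → 111 (was 000); enqueue []
  #3 pop 2: in=111 → 111 (was 100); enqueue [1]
  #4 pop 1: in=111 → 111 (no change)

Fixpoint:
  val[0] = 111
  val[1] = 111
  val[2] = 111

yes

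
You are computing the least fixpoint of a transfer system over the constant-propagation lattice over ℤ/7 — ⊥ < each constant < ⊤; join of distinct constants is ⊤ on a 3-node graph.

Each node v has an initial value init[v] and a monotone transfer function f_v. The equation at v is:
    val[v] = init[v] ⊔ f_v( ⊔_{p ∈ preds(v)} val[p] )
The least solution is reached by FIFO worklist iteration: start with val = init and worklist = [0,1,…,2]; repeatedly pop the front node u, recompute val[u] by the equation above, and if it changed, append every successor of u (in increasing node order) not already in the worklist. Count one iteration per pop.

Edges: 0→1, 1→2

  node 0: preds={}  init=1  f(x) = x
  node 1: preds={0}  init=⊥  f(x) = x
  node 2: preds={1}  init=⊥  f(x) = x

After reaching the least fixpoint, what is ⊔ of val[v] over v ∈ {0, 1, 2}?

1

Worklist (3 pops):
  #1 pop 0: in=⊥ → 1 (no change)
  #2 pop 1: in=1 → 1 (was ⊥); enqueue []
  #3 pop 2: in=1 → 1 (was ⊥); enqueue []

Fixpoint:
  val[0] = 1
  val[1] = 1
  val[2] = 1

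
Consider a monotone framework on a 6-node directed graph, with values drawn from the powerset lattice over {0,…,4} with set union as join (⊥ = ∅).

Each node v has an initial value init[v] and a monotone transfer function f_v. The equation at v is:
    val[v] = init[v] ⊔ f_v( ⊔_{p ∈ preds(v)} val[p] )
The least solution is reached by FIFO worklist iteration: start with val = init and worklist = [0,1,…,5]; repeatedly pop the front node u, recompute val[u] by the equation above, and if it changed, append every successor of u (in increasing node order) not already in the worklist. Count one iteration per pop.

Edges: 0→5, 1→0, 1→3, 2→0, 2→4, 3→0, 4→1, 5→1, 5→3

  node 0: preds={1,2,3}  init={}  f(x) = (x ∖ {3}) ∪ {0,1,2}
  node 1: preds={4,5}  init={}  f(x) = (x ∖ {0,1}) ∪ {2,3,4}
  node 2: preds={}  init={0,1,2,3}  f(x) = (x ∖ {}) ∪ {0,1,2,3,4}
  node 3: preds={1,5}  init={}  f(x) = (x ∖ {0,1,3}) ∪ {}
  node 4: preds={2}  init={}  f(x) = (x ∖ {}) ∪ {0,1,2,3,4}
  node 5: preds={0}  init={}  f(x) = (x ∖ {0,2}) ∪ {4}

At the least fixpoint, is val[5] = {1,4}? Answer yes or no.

yes

Iteration log — 10 steps:
  step 1. node 0  ⊔preds={0,1,2,3}  new={0,1,2}  old={}  +wl: 
  step 2. node 1  ⊔preds={}  new={2,3,4}  old={}  +wl: 0
  step 3. node 2  ⊔preds={}  new={0,1,2,3,4}  old={0,1,2,3}  +wl: 
  step 4. node 3  ⊔preds={2,3,4}  new={2,4}  old={}  +wl: 
  step 5. node 4  ⊔preds={0,1,2,3,4}  new={0,1,2,3,4}  old={}  +wl: 1
  step 6. node 5  ⊔preds={0,1,2}  new={1,4}  old={}  +wl: 3
  step 7. node 0  ⊔preds={0,1,2,3,4}  new={0,1,2,4}  old={0,1,2}  +wl: 5
  step 8. node 1  ⊔preds={0,1,2,3,4}  new={2,3,4}  stable
  step 9. node 3  ⊔preds={1,2,3,4}  new={2,4}  stable
  step 10. node 5  ⊔preds={0,1,2,4}  new={1,4}  stable

Least fixpoint reached:
  node 0: {0,1,2,4}
  node 1: {2,3,4}
  node 2: {0,1,2,3,4}
  node 3: {2,4}
  node 4: {0,1,2,3,4}
  node 5: {1,4}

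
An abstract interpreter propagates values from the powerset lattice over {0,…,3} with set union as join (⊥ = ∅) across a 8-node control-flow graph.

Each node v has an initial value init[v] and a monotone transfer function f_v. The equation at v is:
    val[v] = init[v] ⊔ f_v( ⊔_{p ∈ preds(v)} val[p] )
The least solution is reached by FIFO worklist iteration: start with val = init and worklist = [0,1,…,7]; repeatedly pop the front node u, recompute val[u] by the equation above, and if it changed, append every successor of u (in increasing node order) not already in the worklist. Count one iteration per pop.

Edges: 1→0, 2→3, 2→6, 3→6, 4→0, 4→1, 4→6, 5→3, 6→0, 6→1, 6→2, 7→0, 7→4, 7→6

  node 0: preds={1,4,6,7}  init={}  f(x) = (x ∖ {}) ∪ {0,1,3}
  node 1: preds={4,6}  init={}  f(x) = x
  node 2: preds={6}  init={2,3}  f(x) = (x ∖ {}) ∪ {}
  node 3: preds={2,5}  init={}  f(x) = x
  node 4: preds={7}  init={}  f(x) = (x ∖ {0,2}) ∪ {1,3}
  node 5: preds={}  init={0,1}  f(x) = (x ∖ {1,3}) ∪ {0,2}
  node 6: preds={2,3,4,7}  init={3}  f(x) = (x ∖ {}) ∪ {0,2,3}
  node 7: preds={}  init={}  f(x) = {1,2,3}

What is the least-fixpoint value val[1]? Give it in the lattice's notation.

{0,1,2,3}

Iteration log — 16 steps:
  step 1. node 0  ⊔preds={3}  new={0,1,3}  old={}  +wl: 
  step 2. node 1  ⊔preds={3}  new={3}  old={}  +wl: 0
  step 3. node 2  ⊔preds={3}  new={2,3}  stable
  step 4. node 3  ⊔preds={0,1,2,3}  new={0,1,2,3}  old={}  +wl: 
  step 5. node 4  ⊔preds={}  new={1,3}  old={}  +wl: 1
  step 6. node 5  ⊔preds={}  new={0,1,2}  old={0,1}  +wl: 3
  step 7. node 6  ⊔preds={0,1,2,3}  new={0,1,2,3}  old={3}  +wl: 2
  step 8. node 7  ⊔preds={}  new={1,2,3}  old={}  +wl: 4,6
  step 9. node 0  ⊔preds={0,1,2,3}  new={0,1,2,3}  old={0,1,3}  +wl: 
  step 10. node 1  ⊔preds={0,1,2,3}  new={0,1,2,3}  old={3}  +wl: 0
  step 11. node 3  ⊔preds={0,1,2,3}  new={0,1,2,3}  stable
  step 12. node 2  ⊔preds={0,1,2,3}  new={0,1,2,3}  old={2,3}  +wl: 3
  step 13. node 4  ⊔preds={1,2,3}  new={1,3}  stable
  step 14. node 6  ⊔preds={0,1,2,3}  new={0,1,2,3}  stable
  step 15. node 0  ⊔preds={0,1,2,3}  new={0,1,2,3}  stable
  step 16. node 3  ⊔preds={0,1,2,3}  new={0,1,2,3}  stable

Least fixpoint reached:
  node 0: {0,1,2,3}
  node 1: {0,1,2,3}
  node 2: {0,1,2,3}
  node 3: {0,1,2,3}
  node 4: {1,3}
  node 5: {0,1,2}
  node 6: {0,1,2,3}
  node 7: {1,2,3}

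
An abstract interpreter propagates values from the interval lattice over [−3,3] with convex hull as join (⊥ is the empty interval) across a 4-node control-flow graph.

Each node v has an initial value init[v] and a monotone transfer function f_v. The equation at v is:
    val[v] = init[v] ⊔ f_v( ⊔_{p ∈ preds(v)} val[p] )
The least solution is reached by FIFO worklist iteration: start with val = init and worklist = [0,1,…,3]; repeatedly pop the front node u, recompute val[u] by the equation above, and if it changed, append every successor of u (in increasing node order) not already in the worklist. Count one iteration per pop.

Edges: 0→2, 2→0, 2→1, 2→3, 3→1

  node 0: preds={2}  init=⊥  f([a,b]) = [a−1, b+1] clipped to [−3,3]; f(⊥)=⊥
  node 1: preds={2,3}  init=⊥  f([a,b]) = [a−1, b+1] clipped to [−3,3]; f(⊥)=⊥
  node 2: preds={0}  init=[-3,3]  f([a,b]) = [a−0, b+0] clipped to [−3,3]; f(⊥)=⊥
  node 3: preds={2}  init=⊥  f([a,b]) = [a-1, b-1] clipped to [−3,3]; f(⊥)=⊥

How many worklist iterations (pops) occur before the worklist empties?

5

Iteration log — 5 steps:
  step 1. node 0  ⊔preds=[-3,3]  new=[-3,3]  old=⊥  +wl: 
  step 2. node 1  ⊔preds=[-3,3]  new=[-3,3]  old=⊥  +wl: 
  step 3. node 2  ⊔preds=[-3,3]  new=[-3,3]  stable
  step 4. node 3  ⊔preds=[-3,3]  new=[-3,2]  old=⊥  +wl: 1
  step 5. node 1  ⊔preds=[-3,3]  new=[-3,3]  stable

Least fixpoint reached:
  node 0: [-3,3]
  node 1: [-3,3]
  node 2: [-3,3]
  node 3: [-3,2]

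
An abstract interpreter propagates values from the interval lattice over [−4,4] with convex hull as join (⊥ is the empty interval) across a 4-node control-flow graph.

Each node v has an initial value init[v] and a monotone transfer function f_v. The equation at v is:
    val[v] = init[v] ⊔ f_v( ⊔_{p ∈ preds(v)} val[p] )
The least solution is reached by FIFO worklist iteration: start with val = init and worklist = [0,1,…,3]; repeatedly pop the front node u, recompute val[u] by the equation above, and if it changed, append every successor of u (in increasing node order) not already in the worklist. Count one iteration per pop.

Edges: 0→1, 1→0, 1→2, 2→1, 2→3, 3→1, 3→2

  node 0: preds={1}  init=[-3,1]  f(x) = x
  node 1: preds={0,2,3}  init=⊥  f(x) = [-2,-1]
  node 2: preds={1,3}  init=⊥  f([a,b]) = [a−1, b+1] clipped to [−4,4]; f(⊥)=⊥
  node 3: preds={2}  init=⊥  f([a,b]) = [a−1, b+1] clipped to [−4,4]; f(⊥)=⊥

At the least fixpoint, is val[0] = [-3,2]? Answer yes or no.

Iteration log — 15 steps:
  step 1. node 0  ⊔preds=⊥  new=[-3,1]  stable
  step 2. node 1  ⊔preds=[-3,1]  new=[-2,-1]  old=⊥  +wl: 0
  step 3. node 2  ⊔preds=[-2,-1]  new=[-3,0]  old=⊥  +wl: 1
  step 4. node 3  ⊔preds=[-3,0]  new=[-4,1]  old=⊥  +wl: 2
  step 5. node 0  ⊔preds=[-2,-1]  new=[-3,1]  stable
  step 6. node 1  ⊔preds=[-4,1]  new=[-2,-1]  stable
  step 7. node 2  ⊔preds=[-4,1]  new=[-4,2]  old=[-3,0]  +wl: 1,3
  step 8. node 1  ⊔preds=[-4,2]  new=[-2,-1]  stable
  step 9. node 3  ⊔preds=[-4,2]  new=[-4,3]  old=[-4,1]  +wl: 1,2
  step 10. node 1  ⊔preds=[-4,3]  new=[-2,-1]  stable
  step 11. node 2  ⊔preds=[-4,3]  new=[-4,4]  old=[-4,2]  +wl: 1,3
  step 12. node 1  ⊔preds=[-4,4]  new=[-2,-1]  stable
  step 13. node 3  ⊔preds=[-4,4]  new=[-4,4]  old=[-4,3]  +wl: 1,2
  step 14. node 1  ⊔preds=[-4,4]  new=[-2,-1]  stable
  step 15. node 2  ⊔preds=[-4,4]  new=[-4,4]  stable

Least fixpoint reached:
  node 0: [-3,1]
  node 1: [-2,-1]
  node 2: [-4,4]
  node 3: [-4,4]

no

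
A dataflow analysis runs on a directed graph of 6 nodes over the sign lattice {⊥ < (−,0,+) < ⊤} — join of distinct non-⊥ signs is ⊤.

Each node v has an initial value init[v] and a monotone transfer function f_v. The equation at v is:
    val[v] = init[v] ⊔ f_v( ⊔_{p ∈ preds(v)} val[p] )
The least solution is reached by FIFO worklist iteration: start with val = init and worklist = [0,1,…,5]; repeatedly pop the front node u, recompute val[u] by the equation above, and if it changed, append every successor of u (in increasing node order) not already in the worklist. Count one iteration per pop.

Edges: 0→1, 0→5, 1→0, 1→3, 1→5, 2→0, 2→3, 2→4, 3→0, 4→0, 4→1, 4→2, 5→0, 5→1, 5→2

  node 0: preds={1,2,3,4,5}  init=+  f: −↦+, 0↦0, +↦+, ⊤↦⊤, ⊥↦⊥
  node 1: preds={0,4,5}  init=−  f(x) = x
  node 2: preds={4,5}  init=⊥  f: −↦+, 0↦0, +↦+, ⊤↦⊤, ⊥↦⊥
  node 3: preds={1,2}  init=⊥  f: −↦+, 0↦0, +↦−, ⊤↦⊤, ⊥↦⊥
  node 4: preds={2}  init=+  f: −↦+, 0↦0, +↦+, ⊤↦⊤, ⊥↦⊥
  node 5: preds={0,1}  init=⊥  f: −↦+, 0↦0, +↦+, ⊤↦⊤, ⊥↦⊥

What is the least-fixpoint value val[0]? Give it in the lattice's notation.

Worklist (15 pops):
  #1 pop 0: in=⊤ → ⊤ (was +); enqueue []
  #2 pop 1: in=⊤ → ⊤ (was −); enqueue [0]
  #3 pop 2: in=+ → + (was ⊥); enqueue []
  #4 pop 3: in=⊤ → ⊤ (was ⊥); enqueue []
  #5 pop 4: in=+ → + (no change)
  #6 pop 5: in=⊤ → ⊤ (was ⊥); enqueue [1,2]
  #7 pop 0: in=⊤ → ⊤ (no change)
  #8 pop 1: in=⊤ → ⊤ (no change)
  #9 pop 2: in=⊤ → ⊤ (was +); enqueue [0,3,4]
  #10 pop 0: in=⊤ → ⊤ (no change)
  #11 pop 3: in=⊤ → ⊤ (no change)
  #12 pop 4: in=⊤ → ⊤ (was +); enqueue [0,1,2]
  #13 pop 0: in=⊤ → ⊤ (no change)
  #14 pop 1: in=⊤ → ⊤ (no change)
  #15 pop 2: in=⊤ → ⊤ (no change)

Fixpoint:
  val[0] = ⊤
  val[1] = ⊤
  val[2] = ⊤
  val[3] = ⊤
  val[4] = ⊤
  val[5] = ⊤

⊤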